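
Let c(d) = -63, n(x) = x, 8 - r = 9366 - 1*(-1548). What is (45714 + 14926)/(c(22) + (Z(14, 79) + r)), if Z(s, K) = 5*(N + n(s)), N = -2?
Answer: -60640/10909 ≈ -5.5587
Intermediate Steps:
r = -10906 (r = 8 - (9366 - 1*(-1548)) = 8 - (9366 + 1548) = 8 - 1*10914 = 8 - 10914 = -10906)
Z(s, K) = -10 + 5*s (Z(s, K) = 5*(-2 + s) = -10 + 5*s)
(45714 + 14926)/(c(22) + (Z(14, 79) + r)) = (45714 + 14926)/(-63 + ((-10 + 5*14) - 10906)) = 60640/(-63 + ((-10 + 70) - 10906)) = 60640/(-63 + (60 - 10906)) = 60640/(-63 - 10846) = 60640/(-10909) = 60640*(-1/10909) = -60640/10909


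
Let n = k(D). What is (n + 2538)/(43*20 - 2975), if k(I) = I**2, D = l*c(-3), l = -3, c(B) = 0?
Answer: -6/5 ≈ -1.2000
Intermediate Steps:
D = 0 (D = -3*0 = 0)
n = 0 (n = 0**2 = 0)
(n + 2538)/(43*20 - 2975) = (0 + 2538)/(43*20 - 2975) = 2538/(860 - 2975) = 2538/(-2115) = 2538*(-1/2115) = -6/5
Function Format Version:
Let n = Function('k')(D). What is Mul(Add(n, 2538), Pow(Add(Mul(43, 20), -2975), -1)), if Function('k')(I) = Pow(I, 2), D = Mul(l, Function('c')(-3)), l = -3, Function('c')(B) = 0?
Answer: Rational(-6, 5) ≈ -1.2000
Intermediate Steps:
D = 0 (D = Mul(-3, 0) = 0)
n = 0 (n = Pow(0, 2) = 0)
Mul(Add(n, 2538), Pow(Add(Mul(43, 20), -2975), -1)) = Mul(Add(0, 2538), Pow(Add(Mul(43, 20), -2975), -1)) = Mul(2538, Pow(Add(860, -2975), -1)) = Mul(2538, Pow(-2115, -1)) = Mul(2538, Rational(-1, 2115)) = Rational(-6, 5)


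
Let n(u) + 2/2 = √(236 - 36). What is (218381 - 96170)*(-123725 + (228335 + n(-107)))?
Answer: 12784370499 + 1222110*√2 ≈ 1.2786e+10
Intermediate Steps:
n(u) = -1 + 10*√2 (n(u) = -1 + √(236 - 36) = -1 + √200 = -1 + 10*√2)
(218381 - 96170)*(-123725 + (228335 + n(-107))) = (218381 - 96170)*(-123725 + (228335 + (-1 + 10*√2))) = 122211*(-123725 + (228334 + 10*√2)) = 122211*(104609 + 10*√2) = 12784370499 + 1222110*√2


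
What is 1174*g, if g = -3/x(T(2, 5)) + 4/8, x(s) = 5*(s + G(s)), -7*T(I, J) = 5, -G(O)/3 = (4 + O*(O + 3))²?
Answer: 131969927/210415 ≈ 627.19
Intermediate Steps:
G(O) = -3*(4 + O*(3 + O))² (G(O) = -3*(4 + O*(O + 3))² = -3*(4 + O*(3 + O))²)
T(I, J) = -5/7 (T(I, J) = -⅐*5 = -5/7)
x(s) = -15*(4 + s² + 3*s)² + 5*s (x(s) = 5*(s - 3*(4 + s² + 3*s)²) = -15*(4 + s² + 3*s)² + 5*s)
g = 224821/420830 (g = -3/(-15*(4 + (-5/7)² + 3*(-5/7))² + 5*(-5/7)) + 4/8 = -3/(-15*(4 + 25/49 - 15/7)² - 25/7) + 4*(⅛) = -3/(-15*(116/49)² - 25/7) + ½ = -3/(-15*13456/2401 - 25/7) + ½ = -3/(-201840/2401 - 25/7) + ½ = -3/(-210415/2401) + ½ = -3*(-2401/210415) + ½ = 7203/210415 + ½ = 224821/420830 ≈ 0.53423)
1174*g = 1174*(224821/420830) = 131969927/210415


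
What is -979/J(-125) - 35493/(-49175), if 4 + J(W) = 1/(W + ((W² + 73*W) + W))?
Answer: 301776820757/1229325825 ≈ 245.48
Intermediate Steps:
J(W) = -4 + 1/(W² + 75*W) (J(W) = -4 + 1/(W + ((W² + 73*W) + W)) = -4 + 1/(W + (W² + 74*W)) = -4 + 1/(W² + 75*W))
-979/J(-125) - 35493/(-49175) = -979*(-125*(75 - 125)/(1 - 300*(-125) - 4*(-125)²)) - 35493/(-49175) = -979*6250/(1 + 37500 - 4*15625) - 35493*(-1/49175) = -979*6250/(1 + 37500 - 62500) + 35493/49175 = -979/((-1/125*(-1/50)*(-24999))) + 35493/49175 = -979/(-24999/6250) + 35493/49175 = -979*(-6250/24999) + 35493/49175 = 6118750/24999 + 35493/49175 = 301776820757/1229325825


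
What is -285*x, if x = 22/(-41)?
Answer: 6270/41 ≈ 152.93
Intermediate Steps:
x = -22/41 (x = 22*(-1/41) = -22/41 ≈ -0.53658)
-285*x = -285*(-22/41) = 6270/41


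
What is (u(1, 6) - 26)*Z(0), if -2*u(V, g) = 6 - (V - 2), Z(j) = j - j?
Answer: 0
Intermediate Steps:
Z(j) = 0
u(V, g) = -4 + V/2 (u(V, g) = -(6 - (V - 2))/2 = -(6 - (-2 + V))/2 = -(6 + (2 - V))/2 = -(8 - V)/2 = -4 + V/2)
(u(1, 6) - 26)*Z(0) = ((-4 + (½)*1) - 26)*0 = ((-4 + ½) - 26)*0 = (-7/2 - 26)*0 = -59/2*0 = 0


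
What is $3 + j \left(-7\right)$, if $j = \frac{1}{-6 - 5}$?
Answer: $\frac{40}{11} \approx 3.6364$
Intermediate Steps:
$j = - \frac{1}{11}$ ($j = \frac{1}{-11} = - \frac{1}{11} \approx -0.090909$)
$3 + j \left(-7\right) = 3 - - \frac{7}{11} = 3 + \frac{7}{11} = \frac{40}{11}$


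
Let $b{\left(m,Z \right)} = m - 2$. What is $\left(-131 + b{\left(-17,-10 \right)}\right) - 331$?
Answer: $-481$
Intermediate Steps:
$b{\left(m,Z \right)} = -2 + m$
$\left(-131 + b{\left(-17,-10 \right)}\right) - 331 = \left(-131 - 19\right) - 331 = -150 - 331 = -481$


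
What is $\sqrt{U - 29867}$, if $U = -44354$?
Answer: $i \sqrt{74221} \approx 272.44 i$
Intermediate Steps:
$\sqrt{U - 29867} = \sqrt{-44354 - 29867} = \sqrt{-74221} = i \sqrt{74221}$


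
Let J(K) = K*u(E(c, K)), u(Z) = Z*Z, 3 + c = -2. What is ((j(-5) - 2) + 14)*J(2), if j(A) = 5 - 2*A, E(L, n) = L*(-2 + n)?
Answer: 0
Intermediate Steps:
c = -5 (c = -3 - 2 = -5)
u(Z) = Z²
J(K) = K*(10 - 5*K)² (J(K) = K*(-5*(-2 + K))² = K*(10 - 5*K)²)
((j(-5) - 2) + 14)*J(2) = (((5 - 2*(-5)) - 2) + 14)*(25*2*(2 - 1*2)²) = (((5 + 10) - 2) + 14)*(25*2*(2 - 2)²) = ((15 - 2) + 14)*(25*2*0²) = (13 + 14)*(25*2*0) = 27*0 = 0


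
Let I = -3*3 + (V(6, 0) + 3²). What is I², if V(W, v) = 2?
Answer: 4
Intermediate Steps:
I = 2 (I = -3*3 + (2 + 3²) = -9 + (2 + 9) = -9 + 11 = 2)
I² = 2² = 4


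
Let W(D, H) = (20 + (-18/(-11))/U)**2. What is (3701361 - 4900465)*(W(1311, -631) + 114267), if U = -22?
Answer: -2013051080323072/14641 ≈ -1.3749e+11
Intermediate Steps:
W(D, H) = 5812921/14641 (W(D, H) = (20 - 18/(-11)/(-22))**2 = (20 - 18*(-1/11)*(-1/22))**2 = (20 + (18/11)*(-1/22))**2 = (20 - 9/121)**2 = (2411/121)**2 = 5812921/14641)
(3701361 - 4900465)*(W(1311, -631) + 114267) = (3701361 - 4900465)*(5812921/14641 + 114267) = -1199104*1678796068/14641 = -2013051080323072/14641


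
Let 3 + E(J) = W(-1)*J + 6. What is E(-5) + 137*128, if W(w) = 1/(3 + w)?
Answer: 35073/2 ≈ 17537.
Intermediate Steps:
E(J) = 3 + J/2 (E(J) = -3 + (J/(3 - 1) + 6) = -3 + (J/2 + 6) = -3 + (6 + J/2) = 3 + J/2)
E(-5) + 137*128 = (3 + (1/2)*(-5)) + 137*128 = (3 - 5/2) + 17536 = 1/2 + 17536 = 35073/2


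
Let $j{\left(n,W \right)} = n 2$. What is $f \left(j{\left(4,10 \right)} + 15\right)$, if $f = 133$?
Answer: $3059$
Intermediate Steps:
$j{\left(n,W \right)} = 2 n$
$f \left(j{\left(4,10 \right)} + 15\right) = 133 \left(2 \cdot 4 + 15\right) = 133 \left(8 + 15\right) = 133 \cdot 23 = 3059$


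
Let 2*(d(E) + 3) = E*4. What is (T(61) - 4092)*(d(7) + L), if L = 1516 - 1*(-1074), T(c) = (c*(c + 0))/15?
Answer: -49990353/5 ≈ -9.9981e+6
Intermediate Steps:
T(c) = c²/15 (T(c) = (c*c)*(1/15) = c²*(1/15) = c²/15)
d(E) = -3 + 2*E (d(E) = -3 + (E*4)/2 = -3 + (4*E)/2 = -3 + 2*E)
L = 2590 (L = 1516 + 1074 = 2590)
(T(61) - 4092)*(d(7) + L) = ((1/15)*61² - 4092)*((-3 + 2*7) + 2590) = ((1/15)*3721 - 4092)*((-3 + 14) + 2590) = (3721/15 - 4092)*(11 + 2590) = -57659/15*2601 = -49990353/5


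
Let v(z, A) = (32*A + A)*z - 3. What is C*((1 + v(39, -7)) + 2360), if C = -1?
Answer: 6651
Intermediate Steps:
v(z, A) = -3 + 33*A*z (v(z, A) = (33*A)*z - 3 = 33*A*z - 3 = -3 + 33*A*z)
C*((1 + v(39, -7)) + 2360) = -((1 + (-3 + 33*(-7)*39)) + 2360) = -((1 + (-3 - 9009)) + 2360) = -((1 - 9012) + 2360) = -(-9011 + 2360) = -1*(-6651) = 6651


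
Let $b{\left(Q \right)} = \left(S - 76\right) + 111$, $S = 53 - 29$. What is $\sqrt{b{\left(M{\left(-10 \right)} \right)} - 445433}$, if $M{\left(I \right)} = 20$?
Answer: $3 i \sqrt{49486} \approx 667.36 i$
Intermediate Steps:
$S = 24$ ($S = 53 - 29 = 24$)
$b{\left(Q \right)} = 59$ ($b{\left(Q \right)} = \left(24 - 76\right) + 111 = -52 + 111 = 59$)
$\sqrt{b{\left(M{\left(-10 \right)} \right)} - 445433} = \sqrt{59 - 445433} = \sqrt{-445374} = 3 i \sqrt{49486}$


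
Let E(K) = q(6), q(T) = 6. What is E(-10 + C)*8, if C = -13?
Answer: 48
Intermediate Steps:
E(K) = 6
E(-10 + C)*8 = 6*8 = 48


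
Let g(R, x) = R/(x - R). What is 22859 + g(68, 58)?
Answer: 114261/5 ≈ 22852.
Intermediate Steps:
22859 + g(68, 58) = 22859 + 68/(58 - 1*68) = 22859 + 68/(58 - 68) = 22859 + 68/(-10) = 22859 + 68*(-⅒) = 22859 - 34/5 = 114261/5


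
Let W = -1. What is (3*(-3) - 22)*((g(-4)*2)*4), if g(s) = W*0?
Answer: 0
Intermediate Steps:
g(s) = 0 (g(s) = -1*0 = 0)
(3*(-3) - 22)*((g(-4)*2)*4) = (3*(-3) - 22)*((0*2)*4) = (-9 - 22)*(0*4) = -31*0 = 0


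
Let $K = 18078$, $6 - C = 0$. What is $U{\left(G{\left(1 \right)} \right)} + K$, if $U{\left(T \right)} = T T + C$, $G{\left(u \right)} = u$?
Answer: $18085$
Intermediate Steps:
$C = 6$ ($C = 6 - 0 = 6 + 0 = 6$)
$U{\left(T \right)} = 6 + T^{2}$ ($U{\left(T \right)} = T T + 6 = T^{2} + 6 = 6 + T^{2}$)
$U{\left(G{\left(1 \right)} \right)} + K = \left(6 + 1^{2}\right) + 18078 = \left(6 + 1\right) + 18078 = 7 + 18078 = 18085$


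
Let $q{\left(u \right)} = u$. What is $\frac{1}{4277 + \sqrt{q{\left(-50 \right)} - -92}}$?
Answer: $\frac{611}{2613241} - \frac{\sqrt{42}}{18292687} \approx 0.00023346$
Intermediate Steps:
$\frac{1}{4277 + \sqrt{q{\left(-50 \right)} - -92}} = \frac{1}{4277 + \sqrt{-50 - -92}} = \frac{1}{4277 + \sqrt{-50 + \left(1 + 91\right)}} = \frac{1}{4277 + \sqrt{-50 + 92}} = \frac{1}{4277 + \sqrt{42}}$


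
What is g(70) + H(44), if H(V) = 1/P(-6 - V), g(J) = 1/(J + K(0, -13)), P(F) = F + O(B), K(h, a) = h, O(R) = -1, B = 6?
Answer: -19/3570 ≈ -0.0053221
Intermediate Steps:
P(F) = -1 + F (P(F) = F - 1 = -1 + F)
g(J) = 1/J (g(J) = 1/(J + 0) = 1/J)
H(V) = 1/(-7 - V) (H(V) = 1/(-1 + (-6 - V)) = 1/(-7 - V))
g(70) + H(44) = 1/70 - 1/(7 + 44) = 1/70 - 1/51 = -19/3570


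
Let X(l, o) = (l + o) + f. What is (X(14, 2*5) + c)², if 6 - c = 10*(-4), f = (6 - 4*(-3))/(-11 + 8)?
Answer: 4096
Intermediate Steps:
f = -6 (f = (6 + 12)/(-3) = 18*(-⅓) = -6)
X(l, o) = -6 + l + o (X(l, o) = (l + o) - 6 = -6 + l + o)
c = 46 (c = 6 - 10*(-4) = 6 - 1*(-40) = 6 + 40 = 46)
(X(14, 2*5) + c)² = ((-6 + 14 + 2*5) + 46)² = ((-6 + 14 + 10) + 46)² = (18 + 46)² = 64² = 4096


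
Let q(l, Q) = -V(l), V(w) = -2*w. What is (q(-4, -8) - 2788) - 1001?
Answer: -3797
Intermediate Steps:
q(l, Q) = 2*l (q(l, Q) = -(-2)*l = 2*l)
(q(-4, -8) - 2788) - 1001 = (2*(-4) - 2788) - 1001 = (-8 - 2788) - 1001 = -2796 - 1001 = -3797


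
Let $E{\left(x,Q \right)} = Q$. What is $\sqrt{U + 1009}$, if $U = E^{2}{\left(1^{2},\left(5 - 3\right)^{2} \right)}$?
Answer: $5 \sqrt{41} \approx 32.016$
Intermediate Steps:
$U = 16$ ($U = \left(\left(5 - 3\right)^{2}\right)^{2} = \left(2^{2}\right)^{2} = 4^{2} = 16$)
$\sqrt{U + 1009} = \sqrt{16 + 1009} = \sqrt{1025} = 5 \sqrt{41}$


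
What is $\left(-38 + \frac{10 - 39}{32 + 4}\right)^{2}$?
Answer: $\frac{1951609}{1296} \approx 1505.9$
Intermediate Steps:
$\left(-38 + \frac{10 - 39}{32 + 4}\right)^{2} = \left(-38 - \frac{29}{36}\right)^{2} = \left(- \frac{1397}{36}\right)^{2} = \frac{1951609}{1296}$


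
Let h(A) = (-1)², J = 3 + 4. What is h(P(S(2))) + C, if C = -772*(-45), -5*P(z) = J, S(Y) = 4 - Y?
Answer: 34741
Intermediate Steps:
J = 7
P(z) = -7/5 (P(z) = -⅕*7 = -7/5)
h(A) = 1
C = 34740
h(P(S(2))) + C = 1 + 34740 = 34741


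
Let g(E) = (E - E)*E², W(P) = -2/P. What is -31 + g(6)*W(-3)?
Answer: -31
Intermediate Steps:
g(E) = 0 (g(E) = 0*E² = 0)
-31 + g(6)*W(-3) = -31 + 0*(-2/(-3)) = -31 + 0*(-2*(-⅓)) = -31 + 0*(⅔) = -31 + 0 = -31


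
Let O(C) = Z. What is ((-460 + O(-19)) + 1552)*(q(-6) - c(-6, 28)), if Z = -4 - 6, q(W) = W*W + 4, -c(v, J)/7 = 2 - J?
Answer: -153644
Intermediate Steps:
c(v, J) = -14 + 7*J (c(v, J) = -7*(2 - J) = -14 + 7*J)
q(W) = 4 + W**2 (q(W) = W**2 + 4 = 4 + W**2)
Z = -10
O(C) = -10
((-460 + O(-19)) + 1552)*(q(-6) - c(-6, 28)) = ((-460 - 10) + 1552)*((4 + (-6)**2) - (-14 + 7*28)) = (-470 + 1552)*((4 + 36) - (-14 + 196)) = 1082*(40 - 1*182) = 1082*(40 - 182) = 1082*(-142) = -153644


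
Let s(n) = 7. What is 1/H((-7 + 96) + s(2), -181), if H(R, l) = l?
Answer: -1/181 ≈ -0.0055249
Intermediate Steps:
1/H((-7 + 96) + s(2), -181) = 1/(-181) = -1/181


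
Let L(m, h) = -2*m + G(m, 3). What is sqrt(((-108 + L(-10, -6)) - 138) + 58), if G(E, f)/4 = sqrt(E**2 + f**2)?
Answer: 2*sqrt(-42 + sqrt(109)) ≈ 11.236*I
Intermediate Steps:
G(E, f) = 4*sqrt(E**2 + f**2)
L(m, h) = -2*m + 4*sqrt(9 + m**2) (L(m, h) = -2*m + 4*sqrt(m**2 + 3**2) = -2*m + 4*sqrt(m**2 + 9) = -2*m + 4*sqrt(9 + m**2))
sqrt(((-108 + L(-10, -6)) - 138) + 58) = sqrt(((-108 + (-2*(-10) + 4*sqrt(9 + (-10)**2))) - 138) + 58) = sqrt(((-108 + (20 + 4*sqrt(9 + 100))) - 138) + 58) = sqrt(((-108 + (20 + 4*sqrt(109))) - 138) + 58) = sqrt(((-88 + 4*sqrt(109)) - 138) + 58) = sqrt((-226 + 4*sqrt(109)) + 58) = sqrt(-168 + 4*sqrt(109))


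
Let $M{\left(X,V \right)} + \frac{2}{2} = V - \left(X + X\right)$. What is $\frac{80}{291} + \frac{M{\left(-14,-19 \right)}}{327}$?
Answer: $\frac{9496}{31719} \approx 0.29938$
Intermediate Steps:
$M{\left(X,V \right)} = -1 + V - 2 X$ ($M{\left(X,V \right)} = -1 + \left(V - \left(X + X\right)\right) = -1 + \left(V - 2 X\right) = -1 + V - 2 X$)
$\frac{80}{291} + \frac{M{\left(-14,-19 \right)}}{327} = \frac{80}{291} + \frac{-1 - 19 - -28}{327} = 80 \cdot \frac{1}{291} + \left(-1 - 19 + 28\right) \frac{1}{327} = \frac{80}{291} + 8 \cdot \frac{1}{327} = \frac{80}{291} + \frac{8}{327} = \frac{9496}{31719}$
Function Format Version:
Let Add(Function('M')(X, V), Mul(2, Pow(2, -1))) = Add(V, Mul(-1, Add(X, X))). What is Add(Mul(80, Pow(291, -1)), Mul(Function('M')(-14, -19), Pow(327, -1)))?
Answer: Rational(9496, 31719) ≈ 0.29938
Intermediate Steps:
Function('M')(X, V) = Add(-1, V, Mul(-2, X)) (Function('M')(X, V) = Add(-1, Add(V, Mul(-1, Add(X, X)))) = Add(-1, Add(V, Mul(-1, Mul(2, X)))) = Add(-1, Add(V, Mul(-2, X))) = Add(-1, V, Mul(-2, X)))
Add(Mul(80, Pow(291, -1)), Mul(Function('M')(-14, -19), Pow(327, -1))) = Add(Mul(80, Pow(291, -1)), Mul(Add(-1, -19, Mul(-2, -14)), Pow(327, -1))) = Add(Mul(80, Rational(1, 291)), Mul(Add(-1, -19, 28), Rational(1, 327))) = Add(Rational(80, 291), Mul(8, Rational(1, 327))) = Add(Rational(80, 291), Rational(8, 327)) = Rational(9496, 31719)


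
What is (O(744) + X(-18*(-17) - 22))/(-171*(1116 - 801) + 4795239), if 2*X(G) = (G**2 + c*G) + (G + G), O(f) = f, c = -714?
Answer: -30016/2370687 ≈ -0.012661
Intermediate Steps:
X(G) = G**2/2 - 356*G (X(G) = ((G**2 - 714*G) + (G + G))/2 = ((G**2 - 714*G) + 2*G)/2 = (G**2 - 712*G)/2 = G**2/2 - 356*G)
(O(744) + X(-18*(-17) - 22))/(-171*(1116 - 801) + 4795239) = (744 + (-18*(-17) - 22)*(-712 + (-18*(-17) - 22))/2)/(-171*(1116 - 801) + 4795239) = (744 + (306 - 22)*(-712 + (306 - 22))/2)/(-171*315 + 4795239) = (744 + (1/2)*284*(-712 + 284))/(-53865 + 4795239) = (744 + (1/2)*284*(-428))/4741374 = (744 - 60776)*(1/4741374) = -60032*1/4741374 = -30016/2370687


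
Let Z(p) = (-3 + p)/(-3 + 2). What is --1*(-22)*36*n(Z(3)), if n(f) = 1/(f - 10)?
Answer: 396/5 ≈ 79.200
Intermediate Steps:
Z(p) = 3 - p (Z(p) = (-3 + p)/(-1) = (-3 + p)*(-1) = 3 - p)
n(f) = 1/(-10 + f)
--1*(-22)*36*n(Z(3)) = --1*(-22)*36/(-10 + (3 - 1*3)) = -22*36/(-10 + (3 - 3)) = -792/(-10 + 0) = -792/(-10) = -792*(-1)/10 = -1*(-396/5) = 396/5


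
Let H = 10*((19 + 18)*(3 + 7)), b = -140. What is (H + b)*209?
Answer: 744040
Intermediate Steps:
H = 3700 (H = 10*(37*10) = 10*370 = 3700)
(H + b)*209 = (3700 - 140)*209 = 3560*209 = 744040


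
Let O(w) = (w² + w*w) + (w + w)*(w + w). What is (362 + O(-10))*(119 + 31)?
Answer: 144300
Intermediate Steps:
O(w) = 6*w² (O(w) = (w² + w²) + (2*w)*(2*w) = 2*w² + 4*w² = 6*w²)
(362 + O(-10))*(119 + 31) = (362 + 6*(-10)²)*(119 + 31) = (362 + 6*100)*150 = (362 + 600)*150 = 962*150 = 144300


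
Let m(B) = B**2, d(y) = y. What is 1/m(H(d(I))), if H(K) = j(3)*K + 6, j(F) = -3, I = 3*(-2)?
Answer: 1/576 ≈ 0.0017361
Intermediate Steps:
I = -6
H(K) = 6 - 3*K (H(K) = -3*K + 6 = 6 - 3*K)
1/m(H(d(I))) = 1/((6 - 3*(-6))**2) = 1/((6 + 18)**2) = 1/(24**2) = 1/576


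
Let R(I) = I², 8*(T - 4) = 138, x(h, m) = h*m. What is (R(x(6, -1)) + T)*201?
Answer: 46029/4 ≈ 11507.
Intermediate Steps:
T = 85/4 (T = 4 + (⅛)*138 = 4 + 69/4 = 85/4 ≈ 21.250)
(R(x(6, -1)) + T)*201 = ((6*(-1))² + 85/4)*201 = ((-6)² + 85/4)*201 = (36 + 85/4)*201 = (229/4)*201 = 46029/4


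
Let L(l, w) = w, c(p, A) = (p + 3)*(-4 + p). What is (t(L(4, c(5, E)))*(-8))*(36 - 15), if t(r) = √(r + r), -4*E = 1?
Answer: -672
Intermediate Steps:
E = -¼ (E = -¼*1 = -¼ ≈ -0.25000)
c(p, A) = (-4 + p)*(3 + p) (c(p, A) = (3 + p)*(-4 + p) = (-4 + p)*(3 + p))
t(r) = √2*√r (t(r) = √(2*r) = √2*√r)
(t(L(4, c(5, E)))*(-8))*(36 - 15) = ((√2*√(-12 + 5² - 1*5))*(-8))*(36 - 15) = ((√2*√(-12 + 25 - 5))*(-8))*21 = ((√2*√8)*(-8))*21 = ((√2*(2*√2))*(-8))*21 = (4*(-8))*21 = -32*21 = -672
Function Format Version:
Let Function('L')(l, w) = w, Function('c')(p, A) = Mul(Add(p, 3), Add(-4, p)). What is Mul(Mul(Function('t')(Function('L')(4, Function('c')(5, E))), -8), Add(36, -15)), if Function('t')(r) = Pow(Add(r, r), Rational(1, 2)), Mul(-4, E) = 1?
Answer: -672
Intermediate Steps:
E = Rational(-1, 4) (E = Mul(Rational(-1, 4), 1) = Rational(-1, 4) ≈ -0.25000)
Function('c')(p, A) = Mul(Add(-4, p), Add(3, p)) (Function('c')(p, A) = Mul(Add(3, p), Add(-4, p)) = Mul(Add(-4, p), Add(3, p)))
Function('t')(r) = Mul(Pow(2, Rational(1, 2)), Pow(r, Rational(1, 2))) (Function('t')(r) = Pow(Mul(2, r), Rational(1, 2)) = Mul(Pow(2, Rational(1, 2)), Pow(r, Rational(1, 2))))
Mul(Mul(Function('t')(Function('L')(4, Function('c')(5, E))), -8), Add(36, -15)) = Mul(Mul(Mul(Pow(2, Rational(1, 2)), Pow(Add(-12, Pow(5, 2), Mul(-1, 5)), Rational(1, 2))), -8), Add(36, -15)) = Mul(Mul(Mul(Pow(2, Rational(1, 2)), Pow(Add(-12, 25, -5), Rational(1, 2))), -8), 21) = Mul(Mul(Mul(Pow(2, Rational(1, 2)), Pow(8, Rational(1, 2))), -8), 21) = Mul(Mul(Mul(Pow(2, Rational(1, 2)), Mul(2, Pow(2, Rational(1, 2)))), -8), 21) = Mul(Mul(4, -8), 21) = Mul(-32, 21) = -672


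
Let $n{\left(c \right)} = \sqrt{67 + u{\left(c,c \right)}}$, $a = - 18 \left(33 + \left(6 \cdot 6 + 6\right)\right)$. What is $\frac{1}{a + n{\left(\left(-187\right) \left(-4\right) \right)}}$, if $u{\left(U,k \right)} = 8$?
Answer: $- \frac{18}{24299} - \frac{\sqrt{3}}{364485} \approx -0.00074552$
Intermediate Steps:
$a = -1350$ ($a = - 18 \left(33 + \left(36 + 6\right)\right) = - 18 \left(33 + 42\right) = \left(-18\right) 75 = -1350$)
$n{\left(c \right)} = 5 \sqrt{3}$ ($n{\left(c \right)} = \sqrt{67 + 8} = \sqrt{75} = 5 \sqrt{3}$)
$\frac{1}{a + n{\left(\left(-187\right) \left(-4\right) \right)}} = \frac{1}{-1350 + 5 \sqrt{3}}$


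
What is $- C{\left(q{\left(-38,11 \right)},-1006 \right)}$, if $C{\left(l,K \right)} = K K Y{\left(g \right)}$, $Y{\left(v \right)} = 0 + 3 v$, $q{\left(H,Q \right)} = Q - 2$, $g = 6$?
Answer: $-18216648$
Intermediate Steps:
$q{\left(H,Q \right)} = -2 + Q$ ($q{\left(H,Q \right)} = Q - 2 = -2 + Q$)
$Y{\left(v \right)} = 3 v$
$C{\left(l,K \right)} = 18 K^{2}$ ($C{\left(l,K \right)} = K K 3 \cdot 6 = K^{2} \cdot 18 = 18 K^{2}$)
$- C{\left(q{\left(-38,11 \right)},-1006 \right)} = - 18 \left(-1006\right)^{2} = - 18 \cdot 1012036 = \left(-1\right) 18216648 = -18216648$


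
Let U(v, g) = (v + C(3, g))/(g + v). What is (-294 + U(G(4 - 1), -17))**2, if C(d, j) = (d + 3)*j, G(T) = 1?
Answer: 21187609/256 ≈ 82764.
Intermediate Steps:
C(d, j) = j*(3 + d) (C(d, j) = (3 + d)*j = j*(3 + d))
U(v, g) = (v + 6*g)/(g + v) (U(v, g) = (v + g*(3 + 3))/(g + v) = (v + g*6)/(g + v) = (v + 6*g)/(g + v))
(-294 + U(G(4 - 1), -17))**2 = (-294 + (1 + 6*(-17))/(-17 + 1))**2 = (-294 + (1 - 102)/(-16))**2 = (-294 - 1/16*(-101))**2 = (-294 + 101/16)**2 = (-4603/16)**2 = 21187609/256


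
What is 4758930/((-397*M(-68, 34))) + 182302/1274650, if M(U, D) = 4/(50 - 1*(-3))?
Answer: -80374031775731/506036050 ≈ -1.5883e+5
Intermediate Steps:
M(U, D) = 4/53 (M(U, D) = 4/(50 + 3) = 4/53)
4758930/((-397*M(-68, 34))) + 182302/1274650 = 4758930/((-397*4/53)) + 182302/1274650 = 4758930/(-1588/53) + 182302*(1/1274650) = 4758930*(-53/1588) + 91151/637325 = -126111645/794 + 91151/637325 = -80374031775731/506036050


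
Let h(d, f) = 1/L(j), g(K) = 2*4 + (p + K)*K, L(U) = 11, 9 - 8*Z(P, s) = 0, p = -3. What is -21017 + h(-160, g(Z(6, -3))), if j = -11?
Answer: -231186/11 ≈ -21017.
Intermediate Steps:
Z(P, s) = 9/8 (Z(P, s) = 9/8 - ⅛*0 = 9/8 + 0 = 9/8)
g(K) = 8 + K*(-3 + K) (g(K) = 2*4 + (-3 + K)*K = 8 + K*(-3 + K))
h(d, f) = 1/11
-21017 + h(-160, g(Z(6, -3))) = -21017 + 1/11 = -231186/11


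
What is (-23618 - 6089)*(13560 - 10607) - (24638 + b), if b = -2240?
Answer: -87747169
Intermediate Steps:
(-23618 - 6089)*(13560 - 10607) - (24638 + b) = (-23618 - 6089)*(13560 - 10607) - (24638 - 2240) = -29707*2953 - 1*22398 = -87724771 - 22398 = -87747169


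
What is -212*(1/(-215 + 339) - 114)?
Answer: 749155/31 ≈ 24166.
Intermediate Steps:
-212*(1/(-215 + 339) - 114) = -212*(1/124 - 114) = -212*(-14135/124) = 749155/31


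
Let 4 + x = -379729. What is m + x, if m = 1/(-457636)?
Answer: -173779491189/457636 ≈ -3.7973e+5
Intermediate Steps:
x = -379733 (x = -4 - 379729 = -379733)
m = -1/457636 ≈ -2.1851e-6
m + x = -1/457636 - 379733 = -173779491189/457636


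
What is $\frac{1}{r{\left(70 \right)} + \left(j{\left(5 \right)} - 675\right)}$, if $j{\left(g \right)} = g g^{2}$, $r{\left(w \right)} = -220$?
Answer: $- \frac{1}{770} \approx -0.0012987$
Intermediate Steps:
$j{\left(g \right)} = g^{3}$
$\frac{1}{r{\left(70 \right)} + \left(j{\left(5 \right)} - 675\right)} = \frac{1}{-220 + \left(5^{3} - 675\right)} = \frac{1}{-220 + \left(125 - 675\right)} = \frac{1}{-220 - 550} = \frac{1}{-770} = - \frac{1}{770}$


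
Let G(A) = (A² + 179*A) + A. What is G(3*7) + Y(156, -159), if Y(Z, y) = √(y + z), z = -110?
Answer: 4221 + I*√269 ≈ 4221.0 + 16.401*I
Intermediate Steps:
G(A) = A² + 180*A
Y(Z, y) = √(-110 + y) (Y(Z, y) = √(y - 110) = √(-110 + y))
G(3*7) + Y(156, -159) = (3*7)*(180 + 3*7) + √(-110 - 159) = 21*(180 + 21) + √(-269) = 21*201 + I*√269 = 4221 + I*√269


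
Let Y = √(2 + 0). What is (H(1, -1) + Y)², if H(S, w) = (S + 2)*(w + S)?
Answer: 2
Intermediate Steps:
H(S, w) = (2 + S)*(S + w)
Y = √2 ≈ 1.4142
(H(1, -1) + Y)² = ((1² + 2*1 + 2*(-1) + 1*(-1)) + √2)² = ((1 + 2 - 2 - 1) + √2)² = (0 + √2)² = (√2)² = 2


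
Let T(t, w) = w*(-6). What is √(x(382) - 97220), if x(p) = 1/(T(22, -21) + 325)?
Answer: I*√19774644769/451 ≈ 311.8*I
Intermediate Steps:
T(t, w) = -6*w
x(p) = 1/451 (x(p) = 1/(-6*(-21) + 325) = 1/(126 + 325) = 1/451)
√(x(382) - 97220) = √(1/451 - 97220) = √(-43846219/451) = I*√19774644769/451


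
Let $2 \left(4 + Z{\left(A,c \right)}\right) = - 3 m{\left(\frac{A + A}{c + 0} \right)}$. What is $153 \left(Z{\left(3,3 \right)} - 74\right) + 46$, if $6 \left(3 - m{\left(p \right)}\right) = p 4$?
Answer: $- \frac{24541}{2} \approx -12271.0$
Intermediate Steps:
$m{\left(p \right)} = 3 - \frac{2 p}{3}$ ($m{\left(p \right)} = 3 - \frac{p 4}{6} = 3 - \frac{4 p}{6} = 3 - \frac{2 p}{3}$)
$Z{\left(A,c \right)} = - \frac{17}{2} + \frac{2 A}{c}$ ($Z{\left(A,c \right)} = -4 + \frac{\left(-3\right) \left(3 - \frac{2 \frac{A + A}{c + 0}}{3}\right)}{2} = -4 + \frac{\left(-3\right) \left(3 - \frac{2 \frac{2 A}{c}}{3}\right)}{2} = -4 + \frac{\left(-3\right) \left(3 - \frac{4 A}{3 c}\right)}{2} = -4 + \frac{-9 + \frac{4 A}{c}}{2} = -4 + \left(- \frac{9}{2} + \frac{2 A}{c}\right) = - \frac{17}{2} + \frac{2 A}{c}$)
$153 \left(Z{\left(3,3 \right)} - 74\right) + 46 = 153 \left(\left(- \frac{17}{2} + 2 \cdot 3 \cdot \frac{1}{3}\right) - 74\right) + 46 = 153 \left(\left(- \frac{17}{2} + 2\right) - 74\right) + 46 = 153 \left(- \frac{13}{2} - 74\right) + 46 = 153 \left(- \frac{161}{2}\right) + 46 = - \frac{24633}{2} + 46 = - \frac{24541}{2}$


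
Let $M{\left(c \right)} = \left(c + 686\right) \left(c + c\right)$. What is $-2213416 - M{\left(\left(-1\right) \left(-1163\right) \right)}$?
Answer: $-6514190$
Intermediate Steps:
$M{\left(c \right)} = 2 c \left(686 + c\right)$ ($M{\left(c \right)} = \left(686 + c\right) 2 c = 2 c \left(686 + c\right)$)
$-2213416 - M{\left(\left(-1\right) \left(-1163\right) \right)} = -2213416 - 2 \left(\left(-1\right) \left(-1163\right)\right) \left(686 - -1163\right) = -2213416 - 2 \cdot 1163 \left(686 + 1163\right) = -2213416 - 2 \cdot 1163 \cdot 1849 = -2213416 - 4300774 = -6514190$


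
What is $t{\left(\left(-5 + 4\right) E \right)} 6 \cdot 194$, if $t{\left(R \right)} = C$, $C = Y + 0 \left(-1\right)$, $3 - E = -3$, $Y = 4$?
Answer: $4656$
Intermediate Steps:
$E = 6$ ($E = 3 - -3 = 3 + 3 = 6$)
$C = 4$ ($C = 4 + 0 \left(-1\right) = 4 + 0 = 4$)
$t{\left(R \right)} = 4$
$t{\left(\left(-5 + 4\right) E \right)} 6 \cdot 194 = 4 \cdot 6 \cdot 194 = 4 \cdot 1164 = 4656$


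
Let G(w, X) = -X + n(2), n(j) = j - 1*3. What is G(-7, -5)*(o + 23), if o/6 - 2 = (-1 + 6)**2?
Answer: 740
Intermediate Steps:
o = 162 (o = 12 + 6*(-1 + 6)**2 = 12 + 6*5**2 = 12 + 6*25 = 12 + 150 = 162)
n(j) = -3 + j (n(j) = j - 3 = -3 + j)
G(w, X) = -1 - X (G(w, X) = -X + (-3 + 2) = -X - 1 = -1 - X)
G(-7, -5)*(o + 23) = (-1 - 1*(-5))*(162 + 23) = (-1 + 5)*185 = 4*185 = 740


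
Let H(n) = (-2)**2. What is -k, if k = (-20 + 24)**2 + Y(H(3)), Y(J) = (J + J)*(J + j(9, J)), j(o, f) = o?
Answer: -120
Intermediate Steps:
H(n) = 4
Y(J) = 2*J*(9 + J) (Y(J) = (J + J)*(J + 9) = (2*J)*(9 + J) = 2*J*(9 + J))
k = 120 (k = (-20 + 24)**2 + 2*4*(9 + 4) = 4**2 + 2*4*13 = 16 + 104 = 120)
-k = -1*120 = -120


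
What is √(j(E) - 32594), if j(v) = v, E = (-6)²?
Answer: I*√32558 ≈ 180.44*I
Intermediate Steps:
E = 36
√(j(E) - 32594) = √(36 - 32594) = √(-32558) = I*√32558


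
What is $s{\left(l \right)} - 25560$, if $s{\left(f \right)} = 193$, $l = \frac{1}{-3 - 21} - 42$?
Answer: $-25367$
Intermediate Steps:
$l = - \frac{1009}{24}$ ($l = \frac{1}{-24} - 42 = - \frac{1}{24} - 42 = - \frac{1009}{24} \approx -42.042$)
$s{\left(l \right)} - 25560 = 193 - 25560 = -25367$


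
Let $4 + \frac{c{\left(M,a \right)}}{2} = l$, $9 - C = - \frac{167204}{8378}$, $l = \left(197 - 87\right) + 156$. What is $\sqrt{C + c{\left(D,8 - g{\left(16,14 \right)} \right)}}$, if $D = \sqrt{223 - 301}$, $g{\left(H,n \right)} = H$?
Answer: $\frac{3 \sqrt{1078127119}}{4189} \approx 23.515$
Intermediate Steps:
$D = i \sqrt{78}$ ($D = \sqrt{-78} = i \sqrt{78} \approx 8.8318 i$)
$l = 266$ ($l = 110 + 156 = 266$)
$C = \frac{121303}{4189}$ ($C = 9 - - \frac{167204}{8378} = 9 - \left(-167204\right) \frac{1}{8378} = 9 - - \frac{83602}{4189} = 9 + \frac{83602}{4189} = \frac{121303}{4189} \approx 28.958$)
$c{\left(M,a \right)} = 524$ ($c{\left(M,a \right)} = -8 + 2 \cdot 266 = -8 + 532 = 524$)
$\sqrt{C + c{\left(D,8 - g{\left(16,14 \right)} \right)}} = \sqrt{\frac{121303}{4189} + 524} = \sqrt{\frac{2316339}{4189}} = \frac{3 \sqrt{1078127119}}{4189}$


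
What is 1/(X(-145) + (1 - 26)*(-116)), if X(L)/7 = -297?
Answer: 1/821 ≈ 0.0012180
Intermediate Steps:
X(L) = -2079 (X(L) = 7*(-297) = -2079)
1/(X(-145) + (1 - 26)*(-116)) = 1/(-2079 + (1 - 26)*(-116)) = 1/(-2079 - 25*(-116)) = 1/(-2079 + 2900) = 1/821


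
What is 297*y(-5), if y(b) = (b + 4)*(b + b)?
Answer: 2970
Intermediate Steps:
y(b) = 2*b*(4 + b) (y(b) = (4 + b)*(2*b) = 2*b*(4 + b))
297*y(-5) = 297*(2*(-5)*(4 - 5)) = 297*(2*(-5)*(-1)) = 297*10 = 2970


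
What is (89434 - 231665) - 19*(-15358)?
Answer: 149571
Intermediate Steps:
(89434 - 231665) - 19*(-15358) = -142231 + 291802 = 149571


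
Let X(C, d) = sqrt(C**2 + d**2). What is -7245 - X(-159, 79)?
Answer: -7245 - sqrt(31522) ≈ -7422.5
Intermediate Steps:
-7245 - X(-159, 79) = -7245 - sqrt((-159)**2 + 79**2) = -7245 - sqrt(25281 + 6241) = -7245 - sqrt(31522)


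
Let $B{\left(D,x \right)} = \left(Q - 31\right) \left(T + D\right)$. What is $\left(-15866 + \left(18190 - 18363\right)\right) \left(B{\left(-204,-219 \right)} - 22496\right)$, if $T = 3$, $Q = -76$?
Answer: $15862571$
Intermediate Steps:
$B{\left(D,x \right)} = -321 - 107 D$ ($B{\left(D,x \right)} = \left(-76 - 31\right) \left(3 + D\right) = - 107 \left(3 + D\right) = -321 - 107 D$)
$\left(-15866 + \left(18190 - 18363\right)\right) \left(B{\left(-204,-219 \right)} - 22496\right) = \left(-15866 + \left(18190 - 18363\right)\right) \left(\left(-321 - -21828\right) - 22496\right) = \left(-15866 + \left(18190 - 18363\right)\right) \left(\left(-321 + 21828\right) - 22496\right) = \left(-15866 - 173\right) \left(21507 - 22496\right) = \left(-16039\right) \left(-989\right) = 15862571$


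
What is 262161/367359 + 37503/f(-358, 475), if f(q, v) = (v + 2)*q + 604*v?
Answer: 14740956717/14220956702 ≈ 1.0366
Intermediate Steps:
f(q, v) = 604*v + q*(2 + v) (f(q, v) = (2 + v)*q + 604*v = q*(2 + v) + 604*v = 604*v + q*(2 + v))
262161/367359 + 37503/f(-358, 475) = 262161/367359 + 37503/(2*(-358) + 604*475 - 358*475) = 262161*(1/367359) + 37503/(-716 + 286900 - 170050) = 87387/122453 + 37503/116134 = 14740956717/14220956702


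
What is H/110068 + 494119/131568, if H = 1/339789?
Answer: 513333306661171/136684151976176 ≈ 3.7556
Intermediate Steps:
H = 1/339789 ≈ 2.9430e-6
H/110068 + 494119/131568 = (1/339789)/110068 + 494119/131568 = (1/339789)*(1/110068) + 494119*(1/131568) = 1/37399895652 + 494119/131568 = 513333306661171/136684151976176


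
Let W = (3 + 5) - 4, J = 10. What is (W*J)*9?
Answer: 360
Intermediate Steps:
W = 4 (W = 8 - 4 = 4)
(W*J)*9 = (4*10)*9 = 40*9 = 360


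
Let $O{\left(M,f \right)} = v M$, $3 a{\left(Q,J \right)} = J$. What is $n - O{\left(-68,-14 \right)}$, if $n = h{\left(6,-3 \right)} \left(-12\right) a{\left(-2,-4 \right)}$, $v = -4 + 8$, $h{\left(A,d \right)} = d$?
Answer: $224$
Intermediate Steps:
$v = 4$
$a{\left(Q,J \right)} = \frac{J}{3}$
$O{\left(M,f \right)} = 4 M$
$n = -48$ ($n = \left(-3\right) \left(-12\right) \frac{1}{3} \left(-4\right) = 36 \left(- \frac{4}{3}\right) = -48$)
$n - O{\left(-68,-14 \right)} = -48 - 4 \left(-68\right) = -48 - -272 = -48 + 272 = 224$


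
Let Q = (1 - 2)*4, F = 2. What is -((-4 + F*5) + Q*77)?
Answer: 302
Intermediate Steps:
Q = -4 (Q = -1*4 = -4)
-((-4 + F*5) + Q*77) = -((-4 + 2*5) - 4*77) = -((-4 + 10) - 308) = -(6 - 308) = -1*(-302) = 302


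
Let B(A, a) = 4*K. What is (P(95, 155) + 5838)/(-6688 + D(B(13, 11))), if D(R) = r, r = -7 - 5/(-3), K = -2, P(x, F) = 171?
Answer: -18027/20080 ≈ -0.89776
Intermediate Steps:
B(A, a) = -8 (B(A, a) = 4*(-2) = -8)
r = -16/3 (r = -7 - 5*(-⅓) = -7 + 5/3 = -16/3 ≈ -5.3333)
D(R) = -16/3
(P(95, 155) + 5838)/(-6688 + D(B(13, 11))) = (171 + 5838)/(-6688 - 16/3) = 6009/(-20080/3) = 6009*(-3/20080) = -18027/20080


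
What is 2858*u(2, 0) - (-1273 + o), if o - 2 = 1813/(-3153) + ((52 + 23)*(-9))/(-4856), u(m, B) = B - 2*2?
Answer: -155568070195/15310968 ≈ -10161.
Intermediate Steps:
u(m, B) = -4 + B (u(m, B) = B - 4 = -4 + B)
o = 23946283/15310968 (o = 2 + (1813/(-3153) + ((52 + 23)*(-9))/(-4856)) = 2 + (1813*(-1/3153) + (75*(-9))*(-1/4856)) = 2 + (-1813/3153 - 675*(-1/4856)) = 2 + (-1813/3153 + 675/4856) = 2 - 6675653/15310968 = 23946283/15310968 ≈ 1.5640)
2858*u(2, 0) - (-1273 + o) = 2858*(-4 + 0) - (-1273 + 23946283/15310968) = 2858*(-4) - 1*(-19466915981/15310968) = -11432 + 19466915981/15310968 = -155568070195/15310968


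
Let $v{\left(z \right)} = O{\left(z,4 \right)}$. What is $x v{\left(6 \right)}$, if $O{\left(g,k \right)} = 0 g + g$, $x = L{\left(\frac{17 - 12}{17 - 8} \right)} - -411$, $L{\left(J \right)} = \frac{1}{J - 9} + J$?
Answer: $\frac{281423}{114} \approx 2468.6$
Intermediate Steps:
$L{\left(J \right)} = J + \frac{1}{-9 + J}$ ($L{\left(J \right)} = \frac{1}{-9 + J} + J = J + \frac{1}{-9 + J}$)
$x = \frac{281423}{684}$ ($x = \frac{1 + \left(\frac{17 - 12}{17 - 8}\right)^{2} - 9 \frac{17 - 12}{17 - 8}}{-9 + \frac{17 - 12}{17 - 8}} - -411 = \frac{1 + \left(\frac{5}{9}\right)^{2} - 9 \cdot \frac{5}{9}}{-9 + \frac{5}{9}} + 411 = \frac{1 + \left(5 \cdot \frac{1}{9}\right)^{2} - 9 \cdot 5 \cdot \frac{1}{9}}{-9 + 5 \cdot \frac{1}{9}} + 411 = \frac{1 + \left(\frac{5}{9}\right)^{2} - 5}{-9 + \frac{5}{9}} + 411 = \frac{1 + \frac{25}{81} - 5}{- \frac{76}{9}} + 411 = \left(- \frac{9}{76}\right) \left(- \frac{299}{81}\right) + 411 = \frac{299}{684} + 411 = \frac{281423}{684} \approx 411.44$)
$O{\left(g,k \right)} = g$ ($O{\left(g,k \right)} = 0 + g = g$)
$v{\left(z \right)} = z$
$x v{\left(6 \right)} = \frac{281423}{684} \cdot 6 = \frac{281423}{114}$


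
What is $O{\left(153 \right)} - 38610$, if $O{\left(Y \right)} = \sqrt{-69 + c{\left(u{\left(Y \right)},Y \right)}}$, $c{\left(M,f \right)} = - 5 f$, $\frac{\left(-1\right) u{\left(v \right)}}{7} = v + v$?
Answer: $-38610 + i \sqrt{834} \approx -38610.0 + 28.879 i$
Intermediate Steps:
$u{\left(v \right)} = - 14 v$ ($u{\left(v \right)} = - 7 \left(v + v\right) = - 7 \cdot 2 v = - 14 v$)
$O{\left(Y \right)} = \sqrt{-69 - 5 Y}$
$O{\left(153 \right)} - 38610 = \sqrt{-69 - 765} - 38610 = \sqrt{-834} - 38610 = i \sqrt{834} - 38610 = -38610 + i \sqrt{834}$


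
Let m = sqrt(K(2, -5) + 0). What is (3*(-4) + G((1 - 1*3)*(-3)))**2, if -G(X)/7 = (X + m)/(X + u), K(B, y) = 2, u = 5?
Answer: 30374/121 + 2436*sqrt(2)/121 ≈ 279.50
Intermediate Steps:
m = sqrt(2) (m = sqrt(2 + 0) = sqrt(2) ≈ 1.4142)
G(X) = -7*(X + sqrt(2))/(5 + X) (G(X) = -7*(X + sqrt(2))/(X + 5) = -7*(X + sqrt(2))/(5 + X))
(3*(-4) + G((1 - 1*3)*(-3)))**2 = (3*(-4) + 7*(-(1 - 1*3)*(-3) - sqrt(2))/(5 + (1 - 1*3)*(-3)))**2 = (-12 + 7*(-(1 - 3)*(-3) - sqrt(2))/(5 + (1 - 3)*(-3)))**2 = (-12 + 7*(-(-2)*(-3) - sqrt(2))/(5 - 2*(-3)))**2 = (-12 + 7*(-1*6 - sqrt(2))/(5 + 6))**2 = (-12 + 7*(-6 - sqrt(2))/11)**2 = (-12 + 7*(1/11)*(-6 - sqrt(2)))**2 = (-12 + (-42/11 - 7*sqrt(2)/11))**2 = (-174/11 - 7*sqrt(2)/11)**2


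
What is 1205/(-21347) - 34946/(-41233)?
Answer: 696306497/880200851 ≈ 0.79108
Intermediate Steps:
1205/(-21347) - 34946/(-41233) = 1205*(-1/21347) - 34946*(-1/41233) = -1205/21347 + 34946/41233 = 696306497/880200851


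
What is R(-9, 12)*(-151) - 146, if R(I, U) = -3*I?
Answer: -4223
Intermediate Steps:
R(-9, 12)*(-151) - 146 = -3*(-9)*(-151) - 146 = 27*(-151) - 146 = -4077 - 146 = -4223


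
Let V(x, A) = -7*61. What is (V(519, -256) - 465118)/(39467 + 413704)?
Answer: -465545/453171 ≈ -1.0273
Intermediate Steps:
V(x, A) = -427
(V(519, -256) - 465118)/(39467 + 413704) = (-427 - 465118)/(39467 + 413704) = -465545/453171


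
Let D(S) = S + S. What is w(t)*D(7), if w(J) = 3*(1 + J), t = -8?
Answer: -294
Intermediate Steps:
D(S) = 2*S
w(J) = 3 + 3*J
w(t)*D(7) = (3 + 3*(-8))*(2*7) = (3 - 24)*14 = -21*14 = -294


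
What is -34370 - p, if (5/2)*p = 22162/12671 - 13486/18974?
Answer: -20658299798132/601048885 ≈ -34370.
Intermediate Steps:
p = 249620682/601048885 (p = 2*(22162/12671 - 13486/18974)/5 = 2*(22162*(1/12671) - 13486*1/18974)/5 = 2*(22162/12671 - 6743/9487)/5 = (2/5)*(124810341/120209777) = 249620682/601048885 ≈ 0.41531)
-34370 - p = -34370 - 1*249620682/601048885 = -34370 - 249620682/601048885 = -20658299798132/601048885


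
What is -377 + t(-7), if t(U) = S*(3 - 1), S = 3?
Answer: -371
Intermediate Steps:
t(U) = 6 (t(U) = 3*(3 - 1) = 3*2 = 6)
-377 + t(-7) = -377 + 6 = -371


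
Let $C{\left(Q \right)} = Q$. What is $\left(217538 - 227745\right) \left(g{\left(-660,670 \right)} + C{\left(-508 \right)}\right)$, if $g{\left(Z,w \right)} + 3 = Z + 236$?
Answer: $9543545$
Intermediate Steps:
$g{\left(Z,w \right)} = 233 + Z$ ($g{\left(Z,w \right)} = -3 + \left(Z + 236\right) = -3 + \left(236 + Z\right) = 233 + Z$)
$\left(217538 - 227745\right) \left(g{\left(-660,670 \right)} + C{\left(-508 \right)}\right) = \left(217538 - 227745\right) \left(\left(233 - 660\right) - 508\right) = - 10207 \left(-427 - 508\right) = \left(-10207\right) \left(-935\right) = 9543545$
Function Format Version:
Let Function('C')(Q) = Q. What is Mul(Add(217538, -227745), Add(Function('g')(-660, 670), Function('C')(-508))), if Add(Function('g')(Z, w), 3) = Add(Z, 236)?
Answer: 9543545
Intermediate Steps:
Function('g')(Z, w) = Add(233, Z) (Function('g')(Z, w) = Add(-3, Add(Z, 236)) = Add(-3, Add(236, Z)) = Add(233, Z))
Mul(Add(217538, -227745), Add(Function('g')(-660, 670), Function('C')(-508))) = Mul(Add(217538, -227745), Add(Add(233, -660), -508)) = Mul(-10207, Add(-427, -508)) = Mul(-10207, -935) = 9543545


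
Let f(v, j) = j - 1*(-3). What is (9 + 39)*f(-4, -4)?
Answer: -48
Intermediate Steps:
f(v, j) = 3 + j (f(v, j) = j + 3 = 3 + j)
(9 + 39)*f(-4, -4) = (9 + 39)*(3 - 4) = 48*(-1) = -48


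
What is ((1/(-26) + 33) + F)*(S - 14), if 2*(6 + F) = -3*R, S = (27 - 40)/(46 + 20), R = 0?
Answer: -656837/1716 ≈ -382.77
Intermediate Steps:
S = -13/66 ≈ -0.19697
F = -6 (F = -6 + (-3*0)/2 = -6 + (½)*0 = -6 + 0 = -6)
((1/(-26) + 33) + F)*(S - 14) = ((1/(-26) + 33) - 6)*(-13/66 - 14) = ((-1/26 + 33) - 6)*(-937/66) = (857/26 - 6)*(-937/66) = (701/26)*(-937/66) = -656837/1716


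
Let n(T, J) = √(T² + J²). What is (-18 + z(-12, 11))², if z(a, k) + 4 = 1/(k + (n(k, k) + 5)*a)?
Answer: 509489061073/1052807809 + 188439240*√2/1052807809 ≈ 484.19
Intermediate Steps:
n(T, J) = √(J² + T²)
z(a, k) = -4 + 1/(k + a*(5 + √2*√(k²))) (z(a, k) = -4 + 1/(k + (√(k² + k²) + 5)*a) = -4 + 1/(k + (√(2*k²) + 5)*a) = -4 + 1/(k + (√2*√(k²) + 5)*a) = -4 + 1/(k + (5 + √2*√(k²))*a) = -4 + 1/(k + a*(5 + √2*√(k²))))
(-18 + z(-12, 11))² = (-18 + (1 - 20*(-12) - 4*11 - 4*(-12)*√2*√(11²))/(11 + 5*(-12) - 12*√2*√(11²)))² = (-18 + (1 + 240 - 44 - 4*(-12)*√2*√121)/(11 - 60 - 12*√2*√121))² = (-18 + (1 + 240 - 44 - 4*(-12)*√2*11)/(11 - 60 - 12*√2*11))² = (-18 + (1 + 240 - 44 + 528*√2)/(11 - 60 - 132*√2))² = (-18 + (197 + 528*√2)/(-49 - 132*√2))²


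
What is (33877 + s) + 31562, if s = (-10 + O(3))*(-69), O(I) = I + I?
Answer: 65715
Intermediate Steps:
O(I) = 2*I
s = 276 (s = (-10 + 2*3)*(-69) = (-10 + 6)*(-69) = -4*(-69) = 276)
(33877 + s) + 31562 = (33877 + 276) + 31562 = 34153 + 31562 = 65715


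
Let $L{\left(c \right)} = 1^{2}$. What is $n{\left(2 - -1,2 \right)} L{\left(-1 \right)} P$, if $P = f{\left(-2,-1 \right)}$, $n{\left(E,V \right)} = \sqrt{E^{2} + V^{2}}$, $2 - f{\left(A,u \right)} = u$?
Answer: $3 \sqrt{13} \approx 10.817$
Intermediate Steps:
$f{\left(A,u \right)} = 2 - u$
$P = 3$ ($P = 2 - -1 = 2 + 1 = 3$)
$L{\left(c \right)} = 1$
$n{\left(2 - -1,2 \right)} L{\left(-1 \right)} P = \sqrt{\left(2 - -1\right)^{2} + 2^{2}} \cdot 1 \cdot 3 = \sqrt{\left(2 + 1\right)^{2} + 4} \cdot 1 \cdot 3 = \sqrt{3^{2} + 4} \cdot 1 \cdot 3 = \sqrt{9 + 4} \cdot 1 \cdot 3 = \sqrt{13} \cdot 1 \cdot 3 = \sqrt{13} \cdot 3 = 3 \sqrt{13}$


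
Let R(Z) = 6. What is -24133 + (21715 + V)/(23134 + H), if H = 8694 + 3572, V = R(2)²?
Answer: -854286449/35400 ≈ -24132.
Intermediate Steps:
V = 36 (V = 6² = 36)
H = 12266
-24133 + (21715 + V)/(23134 + H) = -24133 + (21715 + 36)/(23134 + 12266) = -24133 + 21751/35400 = -854286449/35400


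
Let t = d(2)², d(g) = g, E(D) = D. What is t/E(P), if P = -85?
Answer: -4/85 ≈ -0.047059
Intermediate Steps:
t = 4 (t = 2² = 4)
t/E(P) = 4/(-85) = 4*(-1/85) = -4/85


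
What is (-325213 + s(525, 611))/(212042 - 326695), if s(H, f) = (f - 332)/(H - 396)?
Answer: 13984066/4930079 ≈ 2.8365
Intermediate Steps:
s(H, f) = (-332 + f)/(-396 + H)
(-325213 + s(525, 611))/(212042 - 326695) = (-325213 + (-332 + 611)/(-396 + 525))/(212042 - 326695) = (-325213 + 279/129)/(-114653) = (-325213 + (1/129)*279)*(-1/114653) = (-325213 + 93/43)*(-1/114653) = -13984066/43*(-1/114653) = 13984066/4930079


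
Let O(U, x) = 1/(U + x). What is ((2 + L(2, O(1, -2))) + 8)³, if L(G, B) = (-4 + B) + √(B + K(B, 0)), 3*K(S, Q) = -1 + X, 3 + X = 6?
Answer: (15 + I*√3)³/27 ≈ 120.0 + 43.109*I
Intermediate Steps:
X = 3 (X = -3 + 6 = 3)
K(S, Q) = ⅔ (K(S, Q) = (-1 + 3)/3 = (⅓)*2 = ⅔)
L(G, B) = -4 + B + √(⅔ + B) (L(G, B) = (-4 + B) + √(B + ⅔) = (-4 + B) + √(⅔ + B) = -4 + B + √(⅔ + B))
((2 + L(2, O(1, -2))) + 8)³ = ((2 + (-4 + 1/(1 - 2) + √(6 + 9/(1 - 2))/3)) + 8)³ = ((2 + (-4 + 1/(-1) + √(6 + 9/(-1))/3)) + 8)³ = ((2 + (-4 - 1 + √(6 + 9*(-1))/3)) + 8)³ = ((2 + (-4 - 1 + √(6 - 9)/3)) + 8)³ = ((2 + (-4 - 1 + √(-3)/3)) + 8)³ = ((2 + (-4 - 1 + (I*√3)/3)) + 8)³ = ((2 + (-4 - 1 + I*√3/3)) + 8)³ = ((2 + (-5 + I*√3/3)) + 8)³ = ((-3 + I*√3/3) + 8)³ = (5 + I*√3/3)³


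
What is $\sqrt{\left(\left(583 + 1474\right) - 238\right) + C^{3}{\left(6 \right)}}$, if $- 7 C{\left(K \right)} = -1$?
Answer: $\frac{\sqrt{4367426}}{49} \approx 42.65$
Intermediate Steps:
$C{\left(K \right)} = \frac{1}{7}$ ($C{\left(K \right)} = \left(- \frac{1}{7}\right) \left(-1\right) = \frac{1}{7}$)
$\sqrt{\left(\left(583 + 1474\right) - 238\right) + C^{3}{\left(6 \right)}} = \sqrt{\left(\left(583 + 1474\right) - 238\right) + \left(\frac{1}{7}\right)^{3}} = \sqrt{\left(2057 - 238\right) + \frac{1}{343}} = \sqrt{1819 + \frac{1}{343}} = \sqrt{\frac{623918}{343}} = \frac{\sqrt{4367426}}{49}$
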